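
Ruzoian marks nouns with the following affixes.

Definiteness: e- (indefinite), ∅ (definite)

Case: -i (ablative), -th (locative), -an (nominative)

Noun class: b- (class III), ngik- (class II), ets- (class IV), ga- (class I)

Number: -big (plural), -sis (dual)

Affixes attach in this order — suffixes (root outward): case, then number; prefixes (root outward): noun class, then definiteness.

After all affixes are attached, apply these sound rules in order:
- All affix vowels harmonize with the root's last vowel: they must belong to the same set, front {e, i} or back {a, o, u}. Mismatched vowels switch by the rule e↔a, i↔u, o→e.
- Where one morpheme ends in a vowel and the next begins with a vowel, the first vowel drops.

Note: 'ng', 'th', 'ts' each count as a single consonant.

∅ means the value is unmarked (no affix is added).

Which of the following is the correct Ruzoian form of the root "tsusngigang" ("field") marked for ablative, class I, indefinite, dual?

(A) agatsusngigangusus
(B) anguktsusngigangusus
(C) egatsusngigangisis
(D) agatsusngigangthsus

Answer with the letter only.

A

Attach case ablative -i → tsusngigangi.
Attach noun class class I ga- → gatsusngigangi.
Attach definiteness indefinite e- → egatsusngigangi.
Attach number dual -sis → egatsusngigangisis.
Apply vowel harmony: egatsusngigangisis → agatsusngigangusus.
Vowel deletion: no change.
So the correct form is agatsusngigangusus, option (A).
(B) anguktsusngigangusus is wrong: it uses class II instead of class I for noun class.
(C) egatsusngigangisis is wrong: it fails to apply the sound rule(s).
(D) agatsusngigangthsus is wrong: it uses locative instead of ablative for case.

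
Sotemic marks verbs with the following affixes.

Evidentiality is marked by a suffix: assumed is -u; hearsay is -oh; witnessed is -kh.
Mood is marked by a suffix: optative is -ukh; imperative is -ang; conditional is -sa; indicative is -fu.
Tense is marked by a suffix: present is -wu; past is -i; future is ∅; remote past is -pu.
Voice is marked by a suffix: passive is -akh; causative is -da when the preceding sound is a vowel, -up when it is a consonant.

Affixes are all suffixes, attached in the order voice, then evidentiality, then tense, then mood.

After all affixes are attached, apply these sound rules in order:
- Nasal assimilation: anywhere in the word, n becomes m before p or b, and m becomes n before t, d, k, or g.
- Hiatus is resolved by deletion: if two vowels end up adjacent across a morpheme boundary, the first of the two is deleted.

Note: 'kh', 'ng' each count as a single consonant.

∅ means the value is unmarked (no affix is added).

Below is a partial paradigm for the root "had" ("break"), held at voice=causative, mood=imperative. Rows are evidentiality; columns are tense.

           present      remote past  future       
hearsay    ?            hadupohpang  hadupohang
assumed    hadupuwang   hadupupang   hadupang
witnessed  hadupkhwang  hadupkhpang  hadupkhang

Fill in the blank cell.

hadupohwang

Attach voice causative -up (after consonant 'd') → hadup.
Attach evidentiality hearsay -oh → hadupoh.
Attach tense present -wu → hadupohwu.
Attach mood imperative -ang → hadupohwuang.
Nasal assimilation: no change.
Apply vowel deletion: hadupohwuang → hadupohwang.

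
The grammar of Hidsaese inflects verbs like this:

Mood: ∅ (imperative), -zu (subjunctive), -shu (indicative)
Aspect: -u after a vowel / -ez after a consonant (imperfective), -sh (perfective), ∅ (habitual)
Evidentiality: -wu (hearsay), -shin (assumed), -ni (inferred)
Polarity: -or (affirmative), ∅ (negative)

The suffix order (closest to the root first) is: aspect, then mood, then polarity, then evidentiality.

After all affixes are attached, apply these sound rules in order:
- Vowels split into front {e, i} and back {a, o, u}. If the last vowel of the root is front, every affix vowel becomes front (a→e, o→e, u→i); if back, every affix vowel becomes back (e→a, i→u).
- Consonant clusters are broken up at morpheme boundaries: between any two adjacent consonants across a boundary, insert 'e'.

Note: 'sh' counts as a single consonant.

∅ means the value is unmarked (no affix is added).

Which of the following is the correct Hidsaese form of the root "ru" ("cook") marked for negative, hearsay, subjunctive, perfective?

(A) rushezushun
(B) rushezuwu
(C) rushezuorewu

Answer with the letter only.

B

Attach aspect perfective -sh → rush.
Attach mood subjunctive -zu → rushzu.
polarity = negative: zero marking, form stays rushzu.
Attach evidentiality hearsay -wu → rushzuwu.
Vowel harmony: no change.
Apply epenthesis: rushzuwu → rushezuwu.
So the correct form is rushezuwu, option (B).
(A) rushezushun is wrong: it uses assumed instead of hearsay for evidentiality.
(C) rushezuorewu is wrong: it uses affirmative instead of negative for polarity.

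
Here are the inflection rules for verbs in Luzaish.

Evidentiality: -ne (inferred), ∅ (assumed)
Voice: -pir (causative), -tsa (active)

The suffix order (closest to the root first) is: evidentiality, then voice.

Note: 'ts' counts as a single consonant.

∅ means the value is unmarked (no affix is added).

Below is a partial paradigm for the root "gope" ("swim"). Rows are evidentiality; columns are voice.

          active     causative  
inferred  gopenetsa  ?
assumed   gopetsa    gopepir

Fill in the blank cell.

Attach evidentiality inferred -ne → gopene.
Attach voice causative -pir → gopenepir.

gopenepir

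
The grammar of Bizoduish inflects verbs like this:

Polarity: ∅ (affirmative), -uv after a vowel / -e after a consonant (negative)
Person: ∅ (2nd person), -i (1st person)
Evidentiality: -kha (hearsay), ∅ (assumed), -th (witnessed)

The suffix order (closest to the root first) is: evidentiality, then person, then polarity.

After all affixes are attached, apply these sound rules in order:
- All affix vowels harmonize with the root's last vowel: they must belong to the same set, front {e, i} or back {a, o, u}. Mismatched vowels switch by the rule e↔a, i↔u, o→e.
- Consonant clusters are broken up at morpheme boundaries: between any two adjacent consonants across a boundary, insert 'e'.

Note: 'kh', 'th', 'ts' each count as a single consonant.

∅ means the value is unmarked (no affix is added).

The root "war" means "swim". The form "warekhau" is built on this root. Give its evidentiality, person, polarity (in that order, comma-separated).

hearsay, 1st person, affirmative

Segment: war-kha-i.
evidentiality: -kha → hearsay.
person: -i → 1st person.
polarity: ∅ → affirmative.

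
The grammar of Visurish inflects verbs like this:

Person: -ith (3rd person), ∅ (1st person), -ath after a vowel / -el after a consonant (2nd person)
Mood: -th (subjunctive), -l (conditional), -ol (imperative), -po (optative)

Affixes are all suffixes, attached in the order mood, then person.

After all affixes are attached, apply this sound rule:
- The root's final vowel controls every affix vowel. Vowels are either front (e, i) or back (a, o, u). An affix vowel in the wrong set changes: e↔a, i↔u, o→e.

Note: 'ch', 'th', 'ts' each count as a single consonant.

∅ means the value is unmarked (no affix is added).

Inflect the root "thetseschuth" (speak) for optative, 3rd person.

Attach mood optative -po → thetseschuthpo.
Attach person 3rd person -ith → thetseschuthpoith.
Apply vowel harmony: thetseschuthpoith → thetseschuthpouth.

thetseschuthpouth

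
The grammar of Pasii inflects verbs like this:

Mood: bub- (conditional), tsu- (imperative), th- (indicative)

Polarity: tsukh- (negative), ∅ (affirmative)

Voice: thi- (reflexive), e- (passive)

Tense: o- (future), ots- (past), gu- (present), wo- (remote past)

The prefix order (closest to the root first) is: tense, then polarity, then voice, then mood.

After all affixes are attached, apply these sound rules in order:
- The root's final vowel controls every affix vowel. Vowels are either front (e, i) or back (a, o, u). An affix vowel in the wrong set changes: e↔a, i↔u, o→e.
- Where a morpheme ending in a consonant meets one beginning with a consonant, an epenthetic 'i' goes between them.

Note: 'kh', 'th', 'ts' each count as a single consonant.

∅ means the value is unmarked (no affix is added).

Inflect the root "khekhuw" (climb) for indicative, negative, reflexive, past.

Attach tense past ots- → otskhekhuw.
Attach polarity negative tsukh- → tsukhotskhekhuw.
Attach voice reflexive thi- → thitsukhotskhekhuw.
Attach mood indicative th- → ththitsukhotskhekhuw.
Apply vowel harmony: ththitsukhotskhekhuw → ththutsukhotskhekhuw.
Apply epenthesis: ththutsukhotskhekhuw → thithutsukhotsikhekhuw.

thithutsukhotsikhekhuw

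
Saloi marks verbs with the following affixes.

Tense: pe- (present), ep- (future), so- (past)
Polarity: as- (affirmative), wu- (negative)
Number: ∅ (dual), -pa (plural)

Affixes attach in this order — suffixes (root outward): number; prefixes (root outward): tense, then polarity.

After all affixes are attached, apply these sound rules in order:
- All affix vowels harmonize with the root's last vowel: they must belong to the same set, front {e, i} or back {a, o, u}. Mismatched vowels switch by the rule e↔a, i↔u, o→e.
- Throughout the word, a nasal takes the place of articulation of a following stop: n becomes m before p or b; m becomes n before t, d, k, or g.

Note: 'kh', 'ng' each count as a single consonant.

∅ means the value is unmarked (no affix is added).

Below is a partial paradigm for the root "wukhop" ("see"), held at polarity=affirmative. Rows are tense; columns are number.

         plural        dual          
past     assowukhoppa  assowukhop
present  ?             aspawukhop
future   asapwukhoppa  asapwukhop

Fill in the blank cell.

aspawukhoppa

Attach tense present pe- → pewukhop.
Attach polarity affirmative as- → aspewukhop.
Attach number plural -pa → aspewukhoppa.
Apply vowel harmony: aspewukhoppa → aspawukhoppa.
Nasal assimilation: no change.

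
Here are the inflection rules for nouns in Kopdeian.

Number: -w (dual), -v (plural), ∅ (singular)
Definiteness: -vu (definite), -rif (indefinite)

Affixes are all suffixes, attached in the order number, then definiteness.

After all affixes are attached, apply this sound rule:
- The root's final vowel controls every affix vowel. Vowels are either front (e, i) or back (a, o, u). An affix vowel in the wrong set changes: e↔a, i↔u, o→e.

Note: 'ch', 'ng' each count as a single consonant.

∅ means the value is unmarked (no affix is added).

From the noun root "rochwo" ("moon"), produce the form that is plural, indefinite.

Attach number plural -v → rochwov.
Attach definiteness indefinite -rif → rochwovrif.
Apply vowel harmony: rochwovrif → rochwovruf.

rochwovruf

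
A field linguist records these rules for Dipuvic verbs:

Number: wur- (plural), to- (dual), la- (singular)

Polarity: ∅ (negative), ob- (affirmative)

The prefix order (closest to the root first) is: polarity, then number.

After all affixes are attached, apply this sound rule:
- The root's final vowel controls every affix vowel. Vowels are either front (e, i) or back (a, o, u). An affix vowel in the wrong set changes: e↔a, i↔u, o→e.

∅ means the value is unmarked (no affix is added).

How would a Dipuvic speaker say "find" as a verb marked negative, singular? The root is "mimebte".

lemimebte

polarity = negative: zero marking, form stays mimebte.
Attach number singular la- → lamimebte.
Apply vowel harmony: lamimebte → lemimebte.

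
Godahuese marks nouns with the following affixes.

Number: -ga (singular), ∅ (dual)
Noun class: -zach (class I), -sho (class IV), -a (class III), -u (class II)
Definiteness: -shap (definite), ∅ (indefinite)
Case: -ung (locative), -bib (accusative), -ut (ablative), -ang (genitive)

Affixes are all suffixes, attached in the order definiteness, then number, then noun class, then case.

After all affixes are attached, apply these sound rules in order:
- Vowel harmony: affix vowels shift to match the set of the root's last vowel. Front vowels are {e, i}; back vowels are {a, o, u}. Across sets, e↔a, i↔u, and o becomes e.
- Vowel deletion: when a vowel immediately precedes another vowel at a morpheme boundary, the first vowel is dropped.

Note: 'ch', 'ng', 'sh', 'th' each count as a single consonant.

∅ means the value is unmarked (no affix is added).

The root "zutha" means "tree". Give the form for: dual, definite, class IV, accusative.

zuthashapshobub

Attach definiteness definite -shap → zuthashap.
number = dual: zero marking, form stays zuthashap.
Attach noun class class IV -sho → zuthashapsho.
Attach case accusative -bib → zuthashapshobib.
Apply vowel harmony: zuthashapshobib → zuthashapshobub.
Vowel deletion: no change.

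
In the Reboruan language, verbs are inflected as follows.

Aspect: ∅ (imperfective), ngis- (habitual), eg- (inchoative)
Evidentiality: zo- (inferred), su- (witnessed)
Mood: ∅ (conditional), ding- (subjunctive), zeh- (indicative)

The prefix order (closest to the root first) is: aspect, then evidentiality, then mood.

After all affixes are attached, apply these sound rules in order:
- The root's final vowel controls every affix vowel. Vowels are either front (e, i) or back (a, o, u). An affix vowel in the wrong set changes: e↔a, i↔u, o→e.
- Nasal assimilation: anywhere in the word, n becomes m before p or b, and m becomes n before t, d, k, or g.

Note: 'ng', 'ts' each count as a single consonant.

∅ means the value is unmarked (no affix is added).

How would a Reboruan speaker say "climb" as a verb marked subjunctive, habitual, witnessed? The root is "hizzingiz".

Attach aspect habitual ngis- → ngishizzingiz.
Attach evidentiality witnessed su- → sungishizzingiz.
Attach mood subjunctive ding- → dingsungishizzingiz.
Apply vowel harmony: dingsungishizzingiz → dingsingishizzingiz.
Nasal assimilation: no change.

dingsingishizzingiz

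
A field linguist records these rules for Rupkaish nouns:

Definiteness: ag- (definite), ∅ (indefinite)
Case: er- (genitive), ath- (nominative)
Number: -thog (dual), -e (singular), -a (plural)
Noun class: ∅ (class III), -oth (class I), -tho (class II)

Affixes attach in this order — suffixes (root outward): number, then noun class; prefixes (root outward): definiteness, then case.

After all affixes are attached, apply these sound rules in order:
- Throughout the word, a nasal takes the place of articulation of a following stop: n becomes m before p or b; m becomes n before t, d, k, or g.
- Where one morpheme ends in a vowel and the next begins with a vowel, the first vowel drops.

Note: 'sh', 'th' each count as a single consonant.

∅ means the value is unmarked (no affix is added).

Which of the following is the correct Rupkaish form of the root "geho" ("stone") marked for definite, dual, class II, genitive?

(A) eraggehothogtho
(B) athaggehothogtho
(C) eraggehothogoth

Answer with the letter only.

Attach definiteness definite ag- → aggeho.
Attach number dual -thog → aggehothog.
Attach noun class class II -tho → aggehothogtho.
Attach case genitive er- → eraggehothogtho.
Nasal assimilation: no change.
Vowel deletion: no change.
So the correct form is eraggehothogtho, option (A).
(C) eraggehothogoth is wrong: it uses class I instead of class II for noun class.
(B) athaggehothogtho is wrong: it uses nominative instead of genitive for case.

A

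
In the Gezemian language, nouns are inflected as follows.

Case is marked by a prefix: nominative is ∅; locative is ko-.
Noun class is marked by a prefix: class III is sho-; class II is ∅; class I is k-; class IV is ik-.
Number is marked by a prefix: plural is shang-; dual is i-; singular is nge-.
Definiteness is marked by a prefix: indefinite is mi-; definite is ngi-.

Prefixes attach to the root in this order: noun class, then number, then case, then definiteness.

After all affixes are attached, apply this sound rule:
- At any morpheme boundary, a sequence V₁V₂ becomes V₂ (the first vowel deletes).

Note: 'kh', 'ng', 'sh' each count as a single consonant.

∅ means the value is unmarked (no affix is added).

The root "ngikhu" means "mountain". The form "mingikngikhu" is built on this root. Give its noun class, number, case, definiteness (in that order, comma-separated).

class IV, singular, nominative, indefinite

Segment: mi-nge-ik-ngikhu.
noun class: ik- → class IV.
number: nge- → singular.
case: ∅ → nominative.
definiteness: mi- → indefinite.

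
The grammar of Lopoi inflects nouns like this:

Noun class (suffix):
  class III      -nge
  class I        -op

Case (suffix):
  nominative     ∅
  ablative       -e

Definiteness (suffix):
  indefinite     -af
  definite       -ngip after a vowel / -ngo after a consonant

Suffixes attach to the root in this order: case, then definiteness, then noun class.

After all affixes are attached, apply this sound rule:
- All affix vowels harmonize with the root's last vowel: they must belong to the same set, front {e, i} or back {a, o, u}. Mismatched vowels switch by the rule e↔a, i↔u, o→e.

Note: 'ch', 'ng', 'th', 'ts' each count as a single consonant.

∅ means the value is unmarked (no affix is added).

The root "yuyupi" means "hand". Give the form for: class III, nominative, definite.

case = nominative: zero marking, form stays yuyupi.
Attach definiteness definite -ngip (after vowel 'i') → yuyupingip.
Attach noun class class III -nge → yuyupingipnge.
Vowel harmony: no change.

yuyupingipnge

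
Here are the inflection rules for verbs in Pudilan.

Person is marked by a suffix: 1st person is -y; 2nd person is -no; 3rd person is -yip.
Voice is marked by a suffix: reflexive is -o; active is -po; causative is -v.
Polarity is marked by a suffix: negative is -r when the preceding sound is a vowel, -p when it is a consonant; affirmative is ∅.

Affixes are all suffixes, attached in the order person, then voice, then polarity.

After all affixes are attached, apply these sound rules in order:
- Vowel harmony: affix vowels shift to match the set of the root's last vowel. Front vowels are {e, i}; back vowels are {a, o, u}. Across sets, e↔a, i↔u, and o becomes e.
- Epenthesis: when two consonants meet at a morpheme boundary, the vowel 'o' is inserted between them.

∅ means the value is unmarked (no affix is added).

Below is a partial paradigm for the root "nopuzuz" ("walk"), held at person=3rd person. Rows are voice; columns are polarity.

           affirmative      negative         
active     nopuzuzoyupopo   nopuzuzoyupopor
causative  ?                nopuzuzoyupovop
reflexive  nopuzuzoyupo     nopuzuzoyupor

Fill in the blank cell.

nopuzuzoyupov

Attach person 3rd person -yip → nopuzuzyip.
Attach voice causative -v → nopuzuzyipv.
polarity = affirmative: zero marking, form stays nopuzuzyipv.
Apply vowel harmony: nopuzuzyipv → nopuzuzyupv.
Apply epenthesis: nopuzuzyupv → nopuzuzoyupov.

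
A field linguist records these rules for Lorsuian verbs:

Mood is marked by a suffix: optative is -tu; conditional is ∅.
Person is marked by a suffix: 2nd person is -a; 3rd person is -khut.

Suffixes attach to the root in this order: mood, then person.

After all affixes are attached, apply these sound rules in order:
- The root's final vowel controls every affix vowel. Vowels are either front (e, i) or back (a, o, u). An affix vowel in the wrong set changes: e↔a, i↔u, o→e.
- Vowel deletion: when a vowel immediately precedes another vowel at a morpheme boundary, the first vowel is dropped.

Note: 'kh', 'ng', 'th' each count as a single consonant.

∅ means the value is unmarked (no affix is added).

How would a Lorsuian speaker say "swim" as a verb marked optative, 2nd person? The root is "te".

tete

Attach mood optative -tu → tetu.
Attach person 2nd person -a → tetua.
Apply vowel harmony: tetua → tetie.
Apply vowel deletion: tetie → tete.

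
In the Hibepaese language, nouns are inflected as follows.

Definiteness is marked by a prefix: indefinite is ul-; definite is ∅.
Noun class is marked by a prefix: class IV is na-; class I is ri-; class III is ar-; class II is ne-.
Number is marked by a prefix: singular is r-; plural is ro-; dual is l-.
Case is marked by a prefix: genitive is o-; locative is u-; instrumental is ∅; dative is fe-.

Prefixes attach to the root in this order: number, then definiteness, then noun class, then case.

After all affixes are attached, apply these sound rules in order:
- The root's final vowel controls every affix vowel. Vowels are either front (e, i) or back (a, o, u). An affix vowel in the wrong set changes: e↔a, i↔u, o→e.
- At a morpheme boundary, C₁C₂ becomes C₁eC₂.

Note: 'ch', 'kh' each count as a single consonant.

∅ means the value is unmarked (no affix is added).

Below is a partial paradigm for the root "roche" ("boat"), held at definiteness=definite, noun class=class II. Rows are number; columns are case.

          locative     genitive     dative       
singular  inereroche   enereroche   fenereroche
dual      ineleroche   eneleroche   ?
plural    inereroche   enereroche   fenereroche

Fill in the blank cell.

Attach number dual l- → lroche.
definiteness = definite: zero marking, form stays lroche.
Attach noun class class II ne- → nelroche.
Attach case dative fe- → fenelroche.
Vowel harmony: no change.
Apply epenthesis: fenelroche → feneleroche.

feneleroche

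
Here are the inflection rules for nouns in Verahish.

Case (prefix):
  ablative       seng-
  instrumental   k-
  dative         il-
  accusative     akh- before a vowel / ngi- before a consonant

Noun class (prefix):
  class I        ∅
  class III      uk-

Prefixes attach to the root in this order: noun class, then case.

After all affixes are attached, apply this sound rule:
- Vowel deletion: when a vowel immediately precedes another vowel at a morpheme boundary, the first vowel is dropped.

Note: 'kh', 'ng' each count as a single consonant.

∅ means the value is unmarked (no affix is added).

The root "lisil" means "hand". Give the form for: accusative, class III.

Attach noun class class III uk- → uklisil.
Attach case accusative akh- (before vowel 'u') → akhuklisil.
Vowel deletion: no change.

akhuklisil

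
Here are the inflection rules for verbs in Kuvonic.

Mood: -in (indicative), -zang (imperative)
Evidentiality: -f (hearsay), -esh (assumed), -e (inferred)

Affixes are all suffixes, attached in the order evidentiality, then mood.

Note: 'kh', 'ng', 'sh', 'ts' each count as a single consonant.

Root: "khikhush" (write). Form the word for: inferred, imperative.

Attach evidentiality inferred -e → khikhushe.
Attach mood imperative -zang → khikhushezang.

khikhushezang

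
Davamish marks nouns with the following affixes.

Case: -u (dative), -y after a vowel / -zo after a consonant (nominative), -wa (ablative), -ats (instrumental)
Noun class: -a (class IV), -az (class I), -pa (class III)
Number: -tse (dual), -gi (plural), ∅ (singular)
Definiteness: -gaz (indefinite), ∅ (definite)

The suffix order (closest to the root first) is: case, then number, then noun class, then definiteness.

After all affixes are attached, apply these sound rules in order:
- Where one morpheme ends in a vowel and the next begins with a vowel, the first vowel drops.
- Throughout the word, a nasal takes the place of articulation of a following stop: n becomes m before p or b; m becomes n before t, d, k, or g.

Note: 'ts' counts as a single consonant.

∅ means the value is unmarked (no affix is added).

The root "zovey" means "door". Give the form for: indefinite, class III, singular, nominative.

Attach case nominative -zo (after consonant 'y') → zoveyzo.
number = singular: zero marking, form stays zoveyzo.
Attach noun class class III -pa → zoveyzopa.
Attach definiteness indefinite -gaz → zoveyzopagaz.
Vowel deletion: no change.
Nasal assimilation: no change.

zoveyzopagaz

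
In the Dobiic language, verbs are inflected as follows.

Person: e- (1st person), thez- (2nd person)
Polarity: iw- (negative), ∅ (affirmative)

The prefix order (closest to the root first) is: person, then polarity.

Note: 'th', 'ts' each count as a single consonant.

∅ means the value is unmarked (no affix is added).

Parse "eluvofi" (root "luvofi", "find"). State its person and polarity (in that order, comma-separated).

1st person, affirmative

Segment: e-luvofi.
person: e- → 1st person.
polarity: ∅ → affirmative.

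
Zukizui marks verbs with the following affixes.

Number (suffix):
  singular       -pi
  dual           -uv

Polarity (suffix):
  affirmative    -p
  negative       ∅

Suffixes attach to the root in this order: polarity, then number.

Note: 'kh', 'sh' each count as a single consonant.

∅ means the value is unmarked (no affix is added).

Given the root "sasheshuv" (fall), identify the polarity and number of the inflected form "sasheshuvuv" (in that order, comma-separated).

negative, dual

Segment: sasheshuv-uv.
polarity: ∅ → negative.
number: -uv → dual.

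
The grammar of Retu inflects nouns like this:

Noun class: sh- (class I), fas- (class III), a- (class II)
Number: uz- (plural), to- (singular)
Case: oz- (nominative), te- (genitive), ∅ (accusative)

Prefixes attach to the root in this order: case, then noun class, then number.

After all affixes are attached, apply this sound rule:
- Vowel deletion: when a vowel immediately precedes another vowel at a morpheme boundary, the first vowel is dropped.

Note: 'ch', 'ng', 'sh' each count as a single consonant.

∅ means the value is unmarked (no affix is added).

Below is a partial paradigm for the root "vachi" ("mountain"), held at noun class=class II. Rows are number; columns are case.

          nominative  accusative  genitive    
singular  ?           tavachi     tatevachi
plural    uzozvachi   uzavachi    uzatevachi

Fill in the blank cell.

Attach case nominative oz- → ozvachi.
Attach noun class class II a- → aozvachi.
Attach number singular to- → toaozvachi.
Apply vowel deletion: toaozvachi → tozvachi.

tozvachi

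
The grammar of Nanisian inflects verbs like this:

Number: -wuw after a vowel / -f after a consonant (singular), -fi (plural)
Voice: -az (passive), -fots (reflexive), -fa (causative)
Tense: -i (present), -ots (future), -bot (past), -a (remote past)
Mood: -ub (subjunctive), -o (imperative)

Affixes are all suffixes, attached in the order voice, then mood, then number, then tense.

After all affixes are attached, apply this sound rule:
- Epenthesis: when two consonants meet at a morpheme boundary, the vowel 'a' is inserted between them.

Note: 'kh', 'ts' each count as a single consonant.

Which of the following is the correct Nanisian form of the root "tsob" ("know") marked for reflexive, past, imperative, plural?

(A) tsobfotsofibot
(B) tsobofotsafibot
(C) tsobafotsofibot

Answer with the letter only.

C

Attach voice reflexive -fots → tsobfots.
Attach mood imperative -o → tsobfotso.
Attach number plural -fi → tsobfotsofi.
Attach tense past -bot → tsobfotsofibot.
Apply epenthesis: tsobfotsofibot → tsobafotsofibot.
So the correct form is tsobafotsofibot, option (C).
(B) tsobofotsafibot is wrong: it has the affixes in the wrong order.
(A) tsobfotsofibot is wrong: it fails to apply the sound rule(s).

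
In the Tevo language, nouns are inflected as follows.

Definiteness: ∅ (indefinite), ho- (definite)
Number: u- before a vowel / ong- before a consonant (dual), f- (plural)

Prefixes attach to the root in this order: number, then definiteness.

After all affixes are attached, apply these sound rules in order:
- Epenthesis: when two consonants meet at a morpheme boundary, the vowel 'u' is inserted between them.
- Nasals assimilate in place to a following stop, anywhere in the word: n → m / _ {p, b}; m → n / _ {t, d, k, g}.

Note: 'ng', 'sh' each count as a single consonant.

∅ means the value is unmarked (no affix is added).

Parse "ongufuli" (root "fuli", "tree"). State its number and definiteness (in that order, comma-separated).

dual, indefinite

Segment: ong-fuli.
number: u/ong- → dual.
definiteness: ∅ → indefinite.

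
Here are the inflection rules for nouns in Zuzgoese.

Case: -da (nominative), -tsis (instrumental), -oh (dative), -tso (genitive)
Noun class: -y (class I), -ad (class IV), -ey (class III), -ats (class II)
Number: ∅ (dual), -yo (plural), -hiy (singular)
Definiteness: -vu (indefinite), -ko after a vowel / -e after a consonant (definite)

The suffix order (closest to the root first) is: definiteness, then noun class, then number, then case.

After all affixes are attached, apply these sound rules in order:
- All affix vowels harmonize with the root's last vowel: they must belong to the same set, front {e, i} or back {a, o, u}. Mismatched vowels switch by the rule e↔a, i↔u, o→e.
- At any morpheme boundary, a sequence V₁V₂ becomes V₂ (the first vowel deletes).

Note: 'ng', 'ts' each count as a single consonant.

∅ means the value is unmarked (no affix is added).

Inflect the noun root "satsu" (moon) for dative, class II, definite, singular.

satsukatshuyoh

Attach definiteness definite -ko (after vowel 'u') → satsuko.
Attach noun class class II -ats → satsukoats.
Attach number singular -hiy → satsukoatshiy.
Attach case dative -oh → satsukoatshiyoh.
Apply vowel harmony: satsukoatshiyoh → satsukoatshuyoh.
Apply vowel deletion: satsukoatshuyoh → satsukatshuyoh.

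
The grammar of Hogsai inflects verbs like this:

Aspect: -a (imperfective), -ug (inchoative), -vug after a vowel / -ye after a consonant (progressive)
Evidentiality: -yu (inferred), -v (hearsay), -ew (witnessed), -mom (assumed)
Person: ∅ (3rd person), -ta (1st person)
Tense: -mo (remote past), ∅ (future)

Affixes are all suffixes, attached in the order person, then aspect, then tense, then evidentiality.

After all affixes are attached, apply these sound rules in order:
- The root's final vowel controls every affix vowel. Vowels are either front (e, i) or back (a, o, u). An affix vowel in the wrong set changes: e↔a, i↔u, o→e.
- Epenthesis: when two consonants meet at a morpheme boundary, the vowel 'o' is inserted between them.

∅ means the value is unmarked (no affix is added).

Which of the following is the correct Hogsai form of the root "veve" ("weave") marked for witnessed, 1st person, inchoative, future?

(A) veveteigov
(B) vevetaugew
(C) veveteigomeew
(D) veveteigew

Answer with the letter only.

Attach person 1st person -ta → veveta.
Attach aspect inchoative -ug → vevetaug.
tense = future: zero marking, form stays vevetaug.
Attach evidentiality witnessed -ew → vevetaugew.
Apply vowel harmony: vevetaugew → veveteigew.
Epenthesis: no change.
So the correct form is veveteigew, option (D).
(A) veveteigov is wrong: it uses hearsay instead of witnessed for evidentiality.
(B) vevetaugew is wrong: it fails to apply the sound rule(s).
(C) veveteigomeew is wrong: it uses remote past instead of future for tense.

D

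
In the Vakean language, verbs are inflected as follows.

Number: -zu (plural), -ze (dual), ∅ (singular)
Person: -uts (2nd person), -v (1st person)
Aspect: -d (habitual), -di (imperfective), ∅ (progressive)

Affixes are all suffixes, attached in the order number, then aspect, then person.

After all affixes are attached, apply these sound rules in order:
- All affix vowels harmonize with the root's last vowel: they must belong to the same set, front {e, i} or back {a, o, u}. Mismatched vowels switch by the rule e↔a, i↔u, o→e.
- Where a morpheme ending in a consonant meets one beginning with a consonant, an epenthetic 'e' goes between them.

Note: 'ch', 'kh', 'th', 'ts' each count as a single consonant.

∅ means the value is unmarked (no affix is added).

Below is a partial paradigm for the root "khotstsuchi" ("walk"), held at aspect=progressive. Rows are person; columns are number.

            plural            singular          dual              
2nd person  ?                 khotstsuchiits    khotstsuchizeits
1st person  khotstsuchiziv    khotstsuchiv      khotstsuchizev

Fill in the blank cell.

Attach number plural -zu → khotstsuchizu.
aspect = progressive: zero marking, form stays khotstsuchizu.
Attach person 2nd person -uts → khotstsuchizuuts.
Apply vowel harmony: khotstsuchizuuts → khotstsuchiziits.
Epenthesis: no change.

khotstsuchiziits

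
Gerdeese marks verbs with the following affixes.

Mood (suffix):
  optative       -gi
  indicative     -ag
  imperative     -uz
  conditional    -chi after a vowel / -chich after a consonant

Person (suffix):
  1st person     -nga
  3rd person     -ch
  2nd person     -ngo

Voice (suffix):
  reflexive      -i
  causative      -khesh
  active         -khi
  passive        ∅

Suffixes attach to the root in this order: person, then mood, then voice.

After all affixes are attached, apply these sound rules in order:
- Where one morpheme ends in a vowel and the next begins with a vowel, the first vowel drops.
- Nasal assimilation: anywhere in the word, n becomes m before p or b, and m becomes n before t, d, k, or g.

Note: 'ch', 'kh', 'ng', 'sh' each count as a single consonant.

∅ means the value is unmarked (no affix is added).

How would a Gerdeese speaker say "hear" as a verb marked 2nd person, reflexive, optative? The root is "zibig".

Attach person 2nd person -ngo → zibigngo.
Attach mood optative -gi → zibigngogi.
Attach voice reflexive -i → zibigngogii.
Apply vowel deletion: zibigngogii → zibigngogi.
Nasal assimilation: no change.

zibigngogi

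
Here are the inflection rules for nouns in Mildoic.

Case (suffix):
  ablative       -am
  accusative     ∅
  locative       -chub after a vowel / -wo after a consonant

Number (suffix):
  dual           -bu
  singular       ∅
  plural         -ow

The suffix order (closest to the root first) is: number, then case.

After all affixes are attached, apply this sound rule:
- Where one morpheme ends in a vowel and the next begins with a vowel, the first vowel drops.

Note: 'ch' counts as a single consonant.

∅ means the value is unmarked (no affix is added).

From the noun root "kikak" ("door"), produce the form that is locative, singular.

number = singular: zero marking, form stays kikak.
Attach case locative -wo (after consonant 'k') → kikakwo.
Vowel deletion: no change.

kikakwo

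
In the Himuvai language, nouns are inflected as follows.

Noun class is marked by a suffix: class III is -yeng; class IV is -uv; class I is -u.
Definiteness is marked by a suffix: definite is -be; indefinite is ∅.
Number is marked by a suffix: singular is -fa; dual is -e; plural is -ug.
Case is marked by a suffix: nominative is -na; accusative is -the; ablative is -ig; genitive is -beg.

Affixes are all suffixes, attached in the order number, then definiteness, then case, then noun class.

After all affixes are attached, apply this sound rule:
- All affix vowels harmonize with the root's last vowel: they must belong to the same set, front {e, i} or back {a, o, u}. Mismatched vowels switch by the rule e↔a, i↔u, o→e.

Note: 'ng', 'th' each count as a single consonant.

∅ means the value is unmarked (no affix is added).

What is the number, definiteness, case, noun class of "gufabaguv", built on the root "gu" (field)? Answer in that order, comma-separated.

Segment: gu-fa-beg-uv.
number: -fa → singular.
definiteness: ∅ → indefinite.
case: -beg → genitive.
noun class: -uv → class IV.

singular, indefinite, genitive, class IV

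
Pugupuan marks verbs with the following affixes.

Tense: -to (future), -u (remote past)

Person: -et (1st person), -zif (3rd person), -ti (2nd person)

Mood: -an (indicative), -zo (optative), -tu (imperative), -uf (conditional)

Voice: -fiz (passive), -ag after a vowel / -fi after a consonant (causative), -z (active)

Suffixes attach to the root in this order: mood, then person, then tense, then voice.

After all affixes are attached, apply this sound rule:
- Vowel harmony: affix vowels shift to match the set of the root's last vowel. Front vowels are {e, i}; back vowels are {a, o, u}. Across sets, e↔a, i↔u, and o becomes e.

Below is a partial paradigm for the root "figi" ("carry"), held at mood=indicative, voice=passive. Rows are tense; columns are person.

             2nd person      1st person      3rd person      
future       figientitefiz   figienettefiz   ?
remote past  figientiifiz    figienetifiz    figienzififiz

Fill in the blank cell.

Attach mood indicative -an → figian.
Attach person 3rd person -zif → figianzif.
Attach tense future -to → figianzifto.
Attach voice passive -fiz → figianziftofiz.
Apply vowel harmony: figianziftofiz → figienziftefiz.

figienziftefiz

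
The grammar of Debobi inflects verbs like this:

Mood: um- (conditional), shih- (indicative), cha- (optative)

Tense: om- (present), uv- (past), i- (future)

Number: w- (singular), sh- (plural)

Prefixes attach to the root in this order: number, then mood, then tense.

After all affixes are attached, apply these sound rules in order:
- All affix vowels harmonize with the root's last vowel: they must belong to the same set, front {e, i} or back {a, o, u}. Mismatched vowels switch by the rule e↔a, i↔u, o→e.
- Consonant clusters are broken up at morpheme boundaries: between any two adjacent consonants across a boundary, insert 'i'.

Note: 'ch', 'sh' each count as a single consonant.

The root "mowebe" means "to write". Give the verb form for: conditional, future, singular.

iimiwimowebe

Attach number singular w- → wmowebe.
Attach mood conditional um- → umwmowebe.
Attach tense future i- → iumwmowebe.
Apply vowel harmony: iumwmowebe → iimwmowebe.
Apply epenthesis: iimwmowebe → iimiwimowebe.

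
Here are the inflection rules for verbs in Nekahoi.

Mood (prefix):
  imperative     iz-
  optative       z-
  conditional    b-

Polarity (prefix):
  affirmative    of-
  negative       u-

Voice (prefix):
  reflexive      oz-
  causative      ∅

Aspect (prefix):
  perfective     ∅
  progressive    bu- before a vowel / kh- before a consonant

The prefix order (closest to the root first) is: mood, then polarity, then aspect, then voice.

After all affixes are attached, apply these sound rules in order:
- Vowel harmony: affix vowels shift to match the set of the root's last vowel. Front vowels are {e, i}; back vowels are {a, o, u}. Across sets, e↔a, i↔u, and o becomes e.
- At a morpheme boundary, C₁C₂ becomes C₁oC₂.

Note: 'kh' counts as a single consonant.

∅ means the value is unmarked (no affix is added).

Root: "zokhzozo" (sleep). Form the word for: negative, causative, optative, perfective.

uzozokhzozo

Attach mood optative z- → zzokhzozo.
Attach polarity negative u- → uzzokhzozo.
aspect = perfective: zero marking, form stays uzzokhzozo.
voice = causative: zero marking, form stays uzzokhzozo.
Vowel harmony: no change.
Apply epenthesis: uzzokhzozo → uzozokhzozo.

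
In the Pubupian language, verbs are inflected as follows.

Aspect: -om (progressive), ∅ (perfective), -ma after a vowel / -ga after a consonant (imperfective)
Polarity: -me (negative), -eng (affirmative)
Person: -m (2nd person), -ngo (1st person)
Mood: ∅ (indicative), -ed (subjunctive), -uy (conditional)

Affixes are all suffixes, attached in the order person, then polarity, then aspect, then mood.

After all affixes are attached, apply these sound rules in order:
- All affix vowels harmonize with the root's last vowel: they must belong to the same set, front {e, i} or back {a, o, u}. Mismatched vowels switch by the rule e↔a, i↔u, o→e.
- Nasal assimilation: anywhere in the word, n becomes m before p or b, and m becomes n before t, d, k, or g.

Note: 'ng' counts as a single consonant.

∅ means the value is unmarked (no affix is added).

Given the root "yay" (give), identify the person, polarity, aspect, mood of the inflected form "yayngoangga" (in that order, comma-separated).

Segment: yay-ngo-eng-ga.
person: -ngo → 1st person.
polarity: -eng → affirmative.
aspect: -ma/ga → imperfective.
mood: ∅ → indicative.

1st person, affirmative, imperfective, indicative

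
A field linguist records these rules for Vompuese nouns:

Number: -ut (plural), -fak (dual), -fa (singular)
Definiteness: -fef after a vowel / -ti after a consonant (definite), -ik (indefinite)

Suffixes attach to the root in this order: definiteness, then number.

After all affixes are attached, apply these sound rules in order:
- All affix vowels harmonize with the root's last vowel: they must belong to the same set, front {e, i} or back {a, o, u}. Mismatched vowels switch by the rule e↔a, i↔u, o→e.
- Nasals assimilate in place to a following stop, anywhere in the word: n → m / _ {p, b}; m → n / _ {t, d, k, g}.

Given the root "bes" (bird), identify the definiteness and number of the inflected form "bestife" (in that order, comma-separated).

definite, singular

Segment: bes-ti-fa.
definiteness: -fef/ti → definite.
number: -fa → singular.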